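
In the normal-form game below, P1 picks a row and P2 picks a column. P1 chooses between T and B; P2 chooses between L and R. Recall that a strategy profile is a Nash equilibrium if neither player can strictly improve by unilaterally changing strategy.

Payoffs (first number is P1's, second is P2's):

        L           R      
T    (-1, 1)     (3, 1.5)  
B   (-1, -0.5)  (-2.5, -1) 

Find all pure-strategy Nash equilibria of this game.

(T, R) and (B, L)

(T, L): P2 prefers R (1.5 > 1) — not an equilibrium.
(T, R): P1 gets 3 ≥ -2.5 from B, and P2 gets 1.5 ≥ 1 from L — Nash equilibrium.
(B, L): P1 gets -1 ≥ -1 from T, and P2 gets -0.5 ≥ -1 from R — Nash equilibrium.
(B, R): P1 prefers T (3 > -2.5); P2 prefers L (-0.5 > -1) — not an equilibrium.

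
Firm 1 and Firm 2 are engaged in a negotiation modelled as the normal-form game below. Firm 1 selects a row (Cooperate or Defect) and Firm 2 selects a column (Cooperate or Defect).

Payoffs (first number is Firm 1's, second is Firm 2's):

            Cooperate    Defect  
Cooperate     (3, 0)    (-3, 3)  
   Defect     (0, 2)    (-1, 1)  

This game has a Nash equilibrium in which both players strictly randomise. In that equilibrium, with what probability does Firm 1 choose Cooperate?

Let p be the probability that Firm 1 plays Cooperate. In a completely mixed equilibrium, Firm 2 must be indifferent between Cooperate and Defect.
Firm 2's expected payoff from Cooperate is 2(1−p); from Defect it is 3p + (1−p).
Setting these equal: −2p + 2 = 2p + 1, so p = 1/4.

1/4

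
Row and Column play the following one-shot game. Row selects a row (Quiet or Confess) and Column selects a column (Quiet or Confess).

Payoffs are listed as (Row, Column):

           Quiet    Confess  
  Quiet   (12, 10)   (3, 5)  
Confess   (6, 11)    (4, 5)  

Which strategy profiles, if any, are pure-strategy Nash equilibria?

(Quiet, Quiet): Row gets 12 ≥ 6 from Confess, and Column gets 10 ≥ 5 from Confess — Nash equilibrium.
(Quiet, Confess): Row prefers Confess (4 > 3); Column prefers Quiet (10 > 5) — not an equilibrium.
(Confess, Quiet): Row prefers Quiet (12 > 6) — not an equilibrium.
(Confess, Confess): Column prefers Quiet (11 > 5) — not an equilibrium.

(Quiet, Quiet)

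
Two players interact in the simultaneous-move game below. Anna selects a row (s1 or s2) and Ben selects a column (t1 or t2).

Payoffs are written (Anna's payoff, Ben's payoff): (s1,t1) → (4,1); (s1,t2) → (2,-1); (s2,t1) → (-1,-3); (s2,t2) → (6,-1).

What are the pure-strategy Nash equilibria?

(s1, t1) and (s2, t2)

(s1, t1): Anna gets 4 ≥ -1 from s2, and Ben gets 1 ≥ -1 from t2 — Nash equilibrium.
(s1, t2): Anna prefers s2 (6 > 2); Ben prefers t1 (1 > -1) — not an equilibrium.
(s2, t1): Anna prefers s1 (4 > -1); Ben prefers t2 (-1 > -3) — not an equilibrium.
(s2, t2): Anna gets 6 ≥ 2 from s1, and Ben gets -1 ≥ -3 from t1 — Nash equilibrium.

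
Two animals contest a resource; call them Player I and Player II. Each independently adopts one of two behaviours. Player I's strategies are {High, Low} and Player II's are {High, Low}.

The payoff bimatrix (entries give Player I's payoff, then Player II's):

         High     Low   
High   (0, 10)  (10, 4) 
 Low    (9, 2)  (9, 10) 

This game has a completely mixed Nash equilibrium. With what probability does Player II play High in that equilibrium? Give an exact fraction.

1/10

Let c be the probability that Player II plays High. In a completely mixed equilibrium, Player I must be indifferent between High and Low.
Player I's expected payoff from High is 10(1−c); from Low it is 9c + 9(1−c).
Setting these equal: −10c + 10 = 9, so c = 1/10.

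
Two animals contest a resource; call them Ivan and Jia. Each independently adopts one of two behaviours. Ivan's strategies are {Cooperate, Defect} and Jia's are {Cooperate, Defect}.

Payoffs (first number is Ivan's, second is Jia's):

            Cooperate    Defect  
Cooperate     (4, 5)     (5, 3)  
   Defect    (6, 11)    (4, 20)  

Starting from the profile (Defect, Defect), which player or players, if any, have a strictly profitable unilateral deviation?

Ivan at (Defect, Defect) earns 4; deviating to Cooperate yields 5 — a strict improvement.
Jia earns 20; deviating to Cooperate yields 11 — not better.
Only Ivan has a strictly profitable deviation.

Ivan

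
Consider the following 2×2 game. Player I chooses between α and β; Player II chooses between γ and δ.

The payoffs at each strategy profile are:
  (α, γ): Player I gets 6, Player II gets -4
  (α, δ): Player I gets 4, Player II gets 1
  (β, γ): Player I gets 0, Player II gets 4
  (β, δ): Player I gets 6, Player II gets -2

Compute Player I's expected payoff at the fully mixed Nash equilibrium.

First find y, the probability Player II plays γ, from Player I's indifference between α and β: 6y + 4(1−y) = 6(1−y), giving y = 1/4.
Since Player I is indifferent in equilibrium, Player I's expected payoff equals the payoff from either row against (1/4, 3/4). Using α: 6(1/4) + 4(3/4) = 9/2.

9/2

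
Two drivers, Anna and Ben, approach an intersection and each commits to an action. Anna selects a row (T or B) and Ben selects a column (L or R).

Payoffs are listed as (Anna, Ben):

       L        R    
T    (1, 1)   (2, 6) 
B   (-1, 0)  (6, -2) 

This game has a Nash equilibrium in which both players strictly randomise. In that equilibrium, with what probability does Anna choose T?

2/7

Let r be the probability that Anna plays T. In a completely mixed equilibrium, Ben must be indifferent between L and R.
Ben's expected payoff from L is r; from R it is 6r − 2(1−r).
Setting these equal: r = 8r − 2, so r = 2/7.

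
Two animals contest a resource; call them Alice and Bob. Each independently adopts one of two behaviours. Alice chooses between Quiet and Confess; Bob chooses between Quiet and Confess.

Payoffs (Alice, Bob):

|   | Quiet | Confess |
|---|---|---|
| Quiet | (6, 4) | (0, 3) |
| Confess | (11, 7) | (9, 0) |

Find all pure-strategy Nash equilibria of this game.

(Quiet, Quiet): Alice prefers Confess (11 > 6) — not an equilibrium.
(Quiet, Confess): Alice prefers Confess (9 > 0); Bob prefers Quiet (4 > 3) — not an equilibrium.
(Confess, Quiet): Alice gets 11 ≥ 6 from Quiet, and Bob gets 7 ≥ 0 from Confess — Nash equilibrium.
(Confess, Confess): Bob prefers Quiet (7 > 0) — not an equilibrium.

(Confess, Quiet)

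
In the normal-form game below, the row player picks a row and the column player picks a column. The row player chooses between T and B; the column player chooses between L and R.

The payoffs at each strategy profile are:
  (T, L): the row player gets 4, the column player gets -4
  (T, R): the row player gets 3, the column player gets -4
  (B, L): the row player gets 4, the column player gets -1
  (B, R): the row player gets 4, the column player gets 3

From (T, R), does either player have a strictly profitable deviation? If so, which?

The row player at (T, R) earns 3; deviating to B yields 4 — a strict improvement.
The column player earns -4; deviating to L yields -4 — not better.
Only the row player has a strictly profitable deviation.

The row player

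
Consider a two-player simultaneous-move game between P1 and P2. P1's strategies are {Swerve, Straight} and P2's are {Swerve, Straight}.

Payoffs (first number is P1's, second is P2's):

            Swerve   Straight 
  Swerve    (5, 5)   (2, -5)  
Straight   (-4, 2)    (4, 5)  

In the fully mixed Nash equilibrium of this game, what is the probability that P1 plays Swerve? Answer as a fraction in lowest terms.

Let r be the probability that P1 plays Swerve. In a completely mixed equilibrium, P2 must be indifferent between Swerve and Straight.
P2's expected payoff from Swerve is 5r + 2(1−r); from Straight it is −5r + 5(1−r).
Setting these equal: 3r + 2 = −10r + 5, so r = 3/13.

3/13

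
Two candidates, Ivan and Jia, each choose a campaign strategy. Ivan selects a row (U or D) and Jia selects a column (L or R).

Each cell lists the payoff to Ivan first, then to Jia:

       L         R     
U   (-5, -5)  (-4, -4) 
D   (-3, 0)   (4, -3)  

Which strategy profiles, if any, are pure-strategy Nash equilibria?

(D, L)

(U, L): Ivan prefers D (-3 > -5); Jia prefers R (-4 > -5) — not an equilibrium.
(U, R): Ivan prefers D (4 > -4) — not an equilibrium.
(D, L): Ivan gets -3 ≥ -5 from U, and Jia gets 0 ≥ -3 from R — Nash equilibrium.
(D, R): Jia prefers L (0 > -3) — not an equilibrium.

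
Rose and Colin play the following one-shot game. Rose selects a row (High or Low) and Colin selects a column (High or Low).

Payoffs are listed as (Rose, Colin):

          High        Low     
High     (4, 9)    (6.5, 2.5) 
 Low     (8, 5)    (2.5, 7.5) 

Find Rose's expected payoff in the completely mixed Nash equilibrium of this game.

21/4

First find q, the probability Colin plays High, from Rose's indifference between High and Low: 4q + 6.5(1−q) = 8q + 2.5(1−q), giving q = 1/2.
Since Rose is indifferent in equilibrium, Rose's expected payoff equals the payoff from either row against (1/2, 1/2). Using High: 4(1/2) + 6.5(1/2) = 21/4.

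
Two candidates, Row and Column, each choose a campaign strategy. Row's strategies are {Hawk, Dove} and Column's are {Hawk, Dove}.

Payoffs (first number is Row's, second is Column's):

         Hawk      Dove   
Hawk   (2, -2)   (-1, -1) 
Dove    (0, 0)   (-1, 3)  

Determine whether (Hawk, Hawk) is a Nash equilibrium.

At (Hawk, Hawk), Row earns 2; switching to Dove would give 0, so Row has no profitable deviation.
Column earns -2; switching to Dove would give -1, so Column would deviate.
Since at least one player can profitably deviate, this is not a Nash equilibrium.

No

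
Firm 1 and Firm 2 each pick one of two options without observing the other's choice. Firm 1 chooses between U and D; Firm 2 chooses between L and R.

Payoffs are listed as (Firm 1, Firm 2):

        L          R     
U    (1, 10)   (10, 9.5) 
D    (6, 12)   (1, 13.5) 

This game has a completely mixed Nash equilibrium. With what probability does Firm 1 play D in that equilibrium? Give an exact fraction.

Let p be the probability that Firm 1 plays U. In a completely mixed equilibrium, Firm 2 must be indifferent between L and R.
Firm 2's expected payoff from L is 10p + 12(1−p); from R it is 9.5p + 13.5(1−p).
Setting these equal: −2p + 12 = −4p + 13.5, so p = 3/4.
Therefore Firm 1 plays D with probability 1 − 3/4 = 1/4.

1/4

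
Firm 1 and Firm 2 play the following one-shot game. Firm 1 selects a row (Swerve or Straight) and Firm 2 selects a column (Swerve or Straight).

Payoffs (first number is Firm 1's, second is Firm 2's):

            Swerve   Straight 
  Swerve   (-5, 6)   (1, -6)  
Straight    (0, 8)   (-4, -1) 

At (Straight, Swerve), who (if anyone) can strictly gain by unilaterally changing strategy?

Firm 1 at (Straight, Swerve) earns 0; deviating to Swerve yields -5 — not better.
Firm 2 earns 8; deviating to Straight yields -1 — not better.
Neither player can strictly improve; the profile is a Nash equilibrium.

Neither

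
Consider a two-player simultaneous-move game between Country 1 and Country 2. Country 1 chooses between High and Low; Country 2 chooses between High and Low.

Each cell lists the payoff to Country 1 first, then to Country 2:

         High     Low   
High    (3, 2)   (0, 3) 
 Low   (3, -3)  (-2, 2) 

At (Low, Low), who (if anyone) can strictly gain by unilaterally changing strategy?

Country 1

Country 1 at (Low, Low) earns -2; deviating to High yields 0 — a strict improvement.
Country 2 earns 2; deviating to High yields -3 — not better.
Only Country 1 has a strictly profitable deviation.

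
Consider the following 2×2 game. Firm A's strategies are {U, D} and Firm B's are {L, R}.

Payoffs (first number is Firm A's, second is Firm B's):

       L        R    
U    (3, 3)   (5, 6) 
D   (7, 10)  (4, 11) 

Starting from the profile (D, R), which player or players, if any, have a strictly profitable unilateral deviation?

Firm A

Firm A at (D, R) earns 4; deviating to U yields 5 — a strict improvement.
Firm B earns 11; deviating to L yields 10 — not better.
Only Firm A has a strictly profitable deviation.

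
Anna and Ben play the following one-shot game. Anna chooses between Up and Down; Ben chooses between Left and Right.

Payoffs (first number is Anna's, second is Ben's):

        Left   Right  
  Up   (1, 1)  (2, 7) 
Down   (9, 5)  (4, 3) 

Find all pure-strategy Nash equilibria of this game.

(Up, Left): Anna prefers Down (9 > 1); Ben prefers Right (7 > 1) — not an equilibrium.
(Up, Right): Anna prefers Down (4 > 2) — not an equilibrium.
(Down, Left): Anna gets 9 ≥ 1 from Up, and Ben gets 5 ≥ 3 from Right — Nash equilibrium.
(Down, Right): Ben prefers Left (5 > 3) — not an equilibrium.

(Down, Left)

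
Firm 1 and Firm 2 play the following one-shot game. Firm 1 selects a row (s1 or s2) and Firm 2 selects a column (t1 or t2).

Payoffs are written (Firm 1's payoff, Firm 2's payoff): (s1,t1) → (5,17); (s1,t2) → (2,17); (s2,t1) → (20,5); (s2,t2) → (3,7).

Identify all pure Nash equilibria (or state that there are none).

(s1, t1): Firm 1 prefers s2 (20 > 5) — not an equilibrium.
(s1, t2): Firm 1 prefers s2 (3 > 2) — not an equilibrium.
(s2, t1): Firm 2 prefers t2 (7 > 5) — not an equilibrium.
(s2, t2): Firm 1 gets 3 ≥ 2 from s1, and Firm 2 gets 7 ≥ 5 from t1 — Nash equilibrium.

(s2, t2)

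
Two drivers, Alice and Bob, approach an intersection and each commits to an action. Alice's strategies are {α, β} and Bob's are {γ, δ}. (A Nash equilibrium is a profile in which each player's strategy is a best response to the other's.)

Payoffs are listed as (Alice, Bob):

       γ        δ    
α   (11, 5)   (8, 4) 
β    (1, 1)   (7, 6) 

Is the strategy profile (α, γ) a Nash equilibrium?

At (α, γ), Alice earns 11; switching to β would give 1, so Alice has no profitable deviation.
Bob earns 5; switching to δ would give 4, so Bob has no profitable deviation.
Neither player can gain by a unilateral deviation, so this profile is a Nash equilibrium.

Yes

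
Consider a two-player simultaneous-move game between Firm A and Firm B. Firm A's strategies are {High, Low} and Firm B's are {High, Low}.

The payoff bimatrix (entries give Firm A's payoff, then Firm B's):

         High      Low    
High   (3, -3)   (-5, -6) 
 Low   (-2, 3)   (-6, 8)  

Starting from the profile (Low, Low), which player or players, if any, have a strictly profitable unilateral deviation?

Firm A

Firm A at (Low, Low) earns -6; deviating to High yields -5 — a strict improvement.
Firm B earns 8; deviating to High yields 3 — not better.
Only Firm A has a strictly profitable deviation.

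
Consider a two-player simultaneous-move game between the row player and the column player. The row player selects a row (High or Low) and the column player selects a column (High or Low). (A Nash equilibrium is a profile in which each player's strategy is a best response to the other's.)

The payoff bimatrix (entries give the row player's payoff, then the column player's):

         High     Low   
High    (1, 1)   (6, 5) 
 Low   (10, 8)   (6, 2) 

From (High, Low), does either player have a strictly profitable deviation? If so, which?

Neither

The row player at (High, Low) earns 6; deviating to Low yields 6 — not better.
The column player earns 5; deviating to High yields 1 — not better.
Neither player can strictly improve; the profile is a Nash equilibrium.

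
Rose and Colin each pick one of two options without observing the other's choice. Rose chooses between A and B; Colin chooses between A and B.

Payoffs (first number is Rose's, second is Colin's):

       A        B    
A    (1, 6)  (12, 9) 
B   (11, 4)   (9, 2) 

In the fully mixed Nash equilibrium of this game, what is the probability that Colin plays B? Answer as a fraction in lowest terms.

Let y be the probability that Colin plays A. In a completely mixed equilibrium, Rose must be indifferent between A and B.
Rose's expected payoff from A is y + 12(1−y); from B it is 11y + 9(1−y).
Setting these equal: −11y + 12 = 2y + 9, so y = 3/13.
Therefore Colin plays B with probability 1 − 3/13 = 10/13.

10/13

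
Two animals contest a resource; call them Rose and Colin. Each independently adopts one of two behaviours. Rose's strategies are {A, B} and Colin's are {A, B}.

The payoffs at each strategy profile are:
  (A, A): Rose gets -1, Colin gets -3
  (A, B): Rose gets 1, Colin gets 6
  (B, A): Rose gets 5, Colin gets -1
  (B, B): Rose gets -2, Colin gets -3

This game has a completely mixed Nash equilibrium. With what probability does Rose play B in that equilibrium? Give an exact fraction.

Let p be the probability that Rose plays A. In a completely mixed equilibrium, Colin must be indifferent between A and B.
Colin's expected payoff from A is −3p − (1−p); from B it is 6p − 3(1−p).
Setting these equal: −2p − 1 = 9p − 3, so p = 2/11.
Therefore Rose plays B with probability 1 − 2/11 = 9/11.

9/11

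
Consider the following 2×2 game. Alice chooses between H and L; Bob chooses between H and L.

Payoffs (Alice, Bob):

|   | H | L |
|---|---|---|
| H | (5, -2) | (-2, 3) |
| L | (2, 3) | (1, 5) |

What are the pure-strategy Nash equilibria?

(H, H): Bob prefers L (3 > -2) — not an equilibrium.
(H, L): Alice prefers L (1 > -2) — not an equilibrium.
(L, H): Alice prefers H (5 > 2); Bob prefers L (5 > 3) — not an equilibrium.
(L, L): Alice gets 1 ≥ -2 from H, and Bob gets 5 ≥ 3 from H — Nash equilibrium.

(L, L)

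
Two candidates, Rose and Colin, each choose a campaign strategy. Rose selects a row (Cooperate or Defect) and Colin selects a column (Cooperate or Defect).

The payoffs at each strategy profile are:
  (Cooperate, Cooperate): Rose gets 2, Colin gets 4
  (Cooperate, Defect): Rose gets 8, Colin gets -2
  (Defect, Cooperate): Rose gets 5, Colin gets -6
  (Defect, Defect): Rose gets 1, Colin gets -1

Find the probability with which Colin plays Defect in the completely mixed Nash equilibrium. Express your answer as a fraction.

Let c be the probability that Colin plays Cooperate. In a completely mixed equilibrium, Rose must be indifferent between Cooperate and Defect.
Rose's expected payoff from Cooperate is 2c + 8(1−c); from Defect it is 5c + (1−c).
Setting these equal: −6c + 8 = 4c + 1, so c = 7/10.
Therefore Colin plays Defect with probability 1 − 7/10 = 3/10.

3/10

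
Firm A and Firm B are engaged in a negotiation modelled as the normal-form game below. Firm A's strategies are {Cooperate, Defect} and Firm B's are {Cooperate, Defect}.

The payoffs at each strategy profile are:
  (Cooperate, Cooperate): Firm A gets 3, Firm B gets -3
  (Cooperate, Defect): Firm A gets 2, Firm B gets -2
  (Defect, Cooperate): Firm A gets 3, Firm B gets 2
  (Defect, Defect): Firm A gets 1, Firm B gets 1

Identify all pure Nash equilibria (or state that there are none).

(Cooperate, Defect) and (Defect, Cooperate)

(Cooperate, Cooperate): Firm B prefers Defect (-2 > -3) — not an equilibrium.
(Cooperate, Defect): Firm A gets 2 ≥ 1 from Defect, and Firm B gets -2 ≥ -3 from Cooperate — Nash equilibrium.
(Defect, Cooperate): Firm A gets 3 ≥ 3 from Cooperate, and Firm B gets 2 ≥ 1 from Defect — Nash equilibrium.
(Defect, Defect): Firm A prefers Cooperate (2 > 1); Firm B prefers Cooperate (2 > 1) — not an equilibrium.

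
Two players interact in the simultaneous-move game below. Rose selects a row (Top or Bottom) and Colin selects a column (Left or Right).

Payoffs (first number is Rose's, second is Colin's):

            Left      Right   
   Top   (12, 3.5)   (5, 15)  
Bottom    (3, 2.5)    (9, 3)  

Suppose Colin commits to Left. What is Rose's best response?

Against Left, Rose earns 12 from Top and 3 from Bottom.
So Top is the best response.

Top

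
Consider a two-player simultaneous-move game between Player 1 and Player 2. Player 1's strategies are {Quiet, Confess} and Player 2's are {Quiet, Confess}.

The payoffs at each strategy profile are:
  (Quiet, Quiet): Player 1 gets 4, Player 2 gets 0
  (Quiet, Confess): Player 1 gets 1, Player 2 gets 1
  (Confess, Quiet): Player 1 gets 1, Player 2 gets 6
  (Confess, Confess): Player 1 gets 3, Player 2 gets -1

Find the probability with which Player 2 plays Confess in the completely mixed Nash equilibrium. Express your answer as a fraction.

3/5

Let c be the probability that Player 2 plays Quiet. In a completely mixed equilibrium, Player 1 must be indifferent between Quiet and Confess.
Player 1's expected payoff from Quiet is 4c + (1−c); from Confess it is c + 3(1−c).
Setting these equal: 3c + 1 = −2c + 3, so c = 2/5.
Therefore Player 2 plays Confess with probability 1 − 2/5 = 3/5.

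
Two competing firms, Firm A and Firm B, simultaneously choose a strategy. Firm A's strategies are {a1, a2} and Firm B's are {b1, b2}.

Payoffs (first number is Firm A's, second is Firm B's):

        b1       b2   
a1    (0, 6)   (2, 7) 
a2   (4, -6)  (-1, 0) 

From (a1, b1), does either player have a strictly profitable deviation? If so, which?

Firm A at (a1, b1) earns 0; deviating to a2 yields 4 — a strict improvement.
Firm B earns 6; deviating to b2 yields 7 — a strict improvement.
Both Firm A and Firm B have strictly profitable deviations.

Both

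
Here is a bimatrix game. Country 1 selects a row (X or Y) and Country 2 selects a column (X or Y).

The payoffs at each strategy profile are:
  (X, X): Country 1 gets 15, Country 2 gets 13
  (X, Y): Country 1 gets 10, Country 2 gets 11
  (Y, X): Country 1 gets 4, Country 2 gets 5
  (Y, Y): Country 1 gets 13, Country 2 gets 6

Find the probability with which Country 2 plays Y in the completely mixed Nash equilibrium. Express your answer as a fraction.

11/14

Let c be the probability that Country 2 plays X. In a completely mixed equilibrium, Country 1 must be indifferent between X and Y.
Country 1's expected payoff from X is 15c + 10(1−c); from Y it is 4c + 13(1−c).
Setting these equal: 5c + 10 = −9c + 13, so c = 3/14.
Therefore Country 2 plays Y with probability 1 − 3/14 = 11/14.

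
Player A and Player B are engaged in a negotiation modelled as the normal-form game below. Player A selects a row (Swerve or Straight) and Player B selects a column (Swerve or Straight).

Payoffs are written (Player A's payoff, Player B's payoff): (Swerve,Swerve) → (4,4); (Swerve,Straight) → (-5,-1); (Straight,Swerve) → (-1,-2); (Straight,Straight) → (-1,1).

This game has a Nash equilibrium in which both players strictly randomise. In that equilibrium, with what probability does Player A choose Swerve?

Let x be the probability that Player A plays Swerve. In a completely mixed equilibrium, Player B must be indifferent between Swerve and Straight.
Player B's expected payoff from Swerve is 4x − 2(1−x); from Straight it is −x + (1−x).
Setting these equal: 6x − 2 = −2x + 1, so x = 3/8.

3/8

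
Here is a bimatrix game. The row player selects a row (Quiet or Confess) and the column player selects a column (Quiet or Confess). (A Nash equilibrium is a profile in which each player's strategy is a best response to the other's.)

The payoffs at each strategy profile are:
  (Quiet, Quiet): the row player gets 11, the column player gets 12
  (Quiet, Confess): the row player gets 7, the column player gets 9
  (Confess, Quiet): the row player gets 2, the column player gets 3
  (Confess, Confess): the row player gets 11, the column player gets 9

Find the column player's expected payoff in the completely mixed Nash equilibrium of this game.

9

First find x, the probability the row player plays Quiet, from the column player's indifference between Quiet and Confess: 12x + 3(1−x) = 9x + 9(1−x), giving x = 2/3.
Since the column player is indifferent in equilibrium, the column player's expected payoff equals the payoff from either column against (2/3, 1/3). Using Quiet: 12(2/3) + 3(1/3) = 9.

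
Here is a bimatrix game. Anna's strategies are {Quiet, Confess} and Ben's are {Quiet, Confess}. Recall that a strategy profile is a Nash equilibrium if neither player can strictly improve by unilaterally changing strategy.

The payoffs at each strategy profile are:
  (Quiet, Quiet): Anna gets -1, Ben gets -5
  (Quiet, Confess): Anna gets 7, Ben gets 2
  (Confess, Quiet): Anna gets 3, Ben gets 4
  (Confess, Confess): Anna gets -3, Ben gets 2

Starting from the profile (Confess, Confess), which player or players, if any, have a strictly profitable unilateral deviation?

Both

Anna at (Confess, Confess) earns -3; deviating to Quiet yields 7 — a strict improvement.
Ben earns 2; deviating to Quiet yields 4 — a strict improvement.
Both Anna and Ben have strictly profitable deviations.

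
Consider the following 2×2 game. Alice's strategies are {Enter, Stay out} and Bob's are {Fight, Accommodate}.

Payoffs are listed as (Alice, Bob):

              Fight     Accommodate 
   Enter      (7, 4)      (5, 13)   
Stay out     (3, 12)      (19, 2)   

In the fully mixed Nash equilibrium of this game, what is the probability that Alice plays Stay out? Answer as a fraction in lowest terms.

9/19

Let r be the probability that Alice plays Enter. In a completely mixed equilibrium, Bob must be indifferent between Fight and Accommodate.
Bob's expected payoff from Fight is 4r + 12(1−r); from Accommodate it is 13r + 2(1−r).
Setting these equal: −8r + 12 = 11r + 2, so r = 10/19.
Therefore Alice plays Stay out with probability 1 − 10/19 = 9/19.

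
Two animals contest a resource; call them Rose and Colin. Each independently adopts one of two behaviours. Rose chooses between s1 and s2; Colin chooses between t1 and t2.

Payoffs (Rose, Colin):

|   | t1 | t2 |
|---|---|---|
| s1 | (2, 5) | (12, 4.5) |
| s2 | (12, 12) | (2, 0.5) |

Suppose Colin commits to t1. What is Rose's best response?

Against t1, Rose earns 2 from s1 and 12 from s2.
So s2 is the best response.

s2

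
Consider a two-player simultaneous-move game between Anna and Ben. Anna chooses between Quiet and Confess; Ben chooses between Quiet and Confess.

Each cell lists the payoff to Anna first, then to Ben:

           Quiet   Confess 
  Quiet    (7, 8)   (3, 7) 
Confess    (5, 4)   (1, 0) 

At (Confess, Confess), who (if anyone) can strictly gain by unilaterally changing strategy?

Anna at (Confess, Confess) earns 1; deviating to Quiet yields 3 — a strict improvement.
Ben earns 0; deviating to Quiet yields 4 — a strict improvement.
Both Anna and Ben have strictly profitable deviations.

Both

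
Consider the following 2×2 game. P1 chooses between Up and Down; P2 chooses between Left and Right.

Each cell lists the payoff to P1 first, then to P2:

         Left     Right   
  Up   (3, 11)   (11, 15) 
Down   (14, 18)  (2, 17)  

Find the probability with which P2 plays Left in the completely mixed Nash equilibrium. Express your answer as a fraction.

9/20

Let y be the probability that P2 plays Left. In a completely mixed equilibrium, P1 must be indifferent between Up and Down.
P1's expected payoff from Up is 3y + 11(1−y); from Down it is 14y + 2(1−y).
Setting these equal: −8y + 11 = 12y + 2, so y = 9/20.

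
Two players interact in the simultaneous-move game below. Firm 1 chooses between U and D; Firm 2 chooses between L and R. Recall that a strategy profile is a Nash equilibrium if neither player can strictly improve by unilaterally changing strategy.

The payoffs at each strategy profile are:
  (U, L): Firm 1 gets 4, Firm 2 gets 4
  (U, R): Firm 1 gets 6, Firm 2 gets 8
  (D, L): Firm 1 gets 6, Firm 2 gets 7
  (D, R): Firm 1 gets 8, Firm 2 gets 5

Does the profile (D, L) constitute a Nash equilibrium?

Yes

At (D, L), Firm 1 earns 6; switching to U would give 4, so Firm 1 has no profitable deviation.
Firm 2 earns 7; switching to R would give 5, so Firm 2 has no profitable deviation.
Neither player can gain by a unilateral deviation, so this profile is a Nash equilibrium.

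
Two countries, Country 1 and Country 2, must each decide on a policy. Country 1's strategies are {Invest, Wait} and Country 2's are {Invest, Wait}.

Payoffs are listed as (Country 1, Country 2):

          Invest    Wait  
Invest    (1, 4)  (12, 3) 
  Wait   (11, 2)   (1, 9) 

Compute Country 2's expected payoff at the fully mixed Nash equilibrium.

15/4

First find x, the probability Country 1 plays Invest, from Country 2's indifference between Invest and Wait: 4x + 2(1−x) = 3x + 9(1−x), giving x = 7/8.
Since Country 2 is indifferent in equilibrium, Country 2's expected payoff equals the payoff from either column against (7/8, 1/8). Using Invest: 4(7/8) + 2(1/8) = 15/4.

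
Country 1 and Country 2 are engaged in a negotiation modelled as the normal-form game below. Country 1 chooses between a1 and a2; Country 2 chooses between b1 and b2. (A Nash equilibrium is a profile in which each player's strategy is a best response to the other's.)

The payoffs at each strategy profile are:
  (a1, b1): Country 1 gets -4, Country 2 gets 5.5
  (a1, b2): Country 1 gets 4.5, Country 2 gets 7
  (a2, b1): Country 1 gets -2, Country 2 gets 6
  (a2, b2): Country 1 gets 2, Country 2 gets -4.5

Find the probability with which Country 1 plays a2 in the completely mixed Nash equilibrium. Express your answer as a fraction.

Let p be the probability that Country 1 plays a1. In a completely mixed equilibrium, Country 2 must be indifferent between b1 and b2.
Country 2's expected payoff from b1 is 5.5p + 6(1−p); from b2 it is 7p − 4.5(1−p).
Setting these equal: −0.5p + 6 = 11.5p − 4.5, so p = 7/8.
Therefore Country 1 plays a2 with probability 1 − 7/8 = 1/8.

1/8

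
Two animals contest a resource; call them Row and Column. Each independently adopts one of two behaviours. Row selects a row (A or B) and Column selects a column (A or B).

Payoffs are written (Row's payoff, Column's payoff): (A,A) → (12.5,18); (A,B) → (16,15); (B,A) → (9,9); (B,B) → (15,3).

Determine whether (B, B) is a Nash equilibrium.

No

At (B, B), Row earns 15; switching to A would give 16, so Row would deviate.
Column earns 3; switching to A would give 9, so Column would deviate.
Since at least one player can profitably deviate, this is not a Nash equilibrium.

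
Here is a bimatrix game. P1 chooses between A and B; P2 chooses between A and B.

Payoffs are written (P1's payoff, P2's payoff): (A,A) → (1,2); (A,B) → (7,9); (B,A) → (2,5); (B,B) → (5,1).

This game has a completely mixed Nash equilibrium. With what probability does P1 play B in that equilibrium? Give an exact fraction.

7/11

Let p be the probability that P1 plays A. In a completely mixed equilibrium, P2 must be indifferent between A and B.
P2's expected payoff from A is 2p + 5(1−p); from B it is 9p + (1−p).
Setting these equal: −3p + 5 = 8p + 1, so p = 4/11.
Therefore P1 plays B with probability 1 − 4/11 = 7/11.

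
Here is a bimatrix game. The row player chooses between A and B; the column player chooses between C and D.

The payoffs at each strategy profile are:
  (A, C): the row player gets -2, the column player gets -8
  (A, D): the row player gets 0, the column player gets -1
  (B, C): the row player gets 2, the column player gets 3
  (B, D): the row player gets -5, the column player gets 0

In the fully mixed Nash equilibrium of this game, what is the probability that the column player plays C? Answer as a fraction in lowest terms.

Let y be the probability that the column player plays C. In a completely mixed equilibrium, the row player must be indifferent between A and B.
The row player's expected payoff from A is −2y; from B it is 2y − 5(1−y).
Setting these equal: −2y = 7y − 5, so y = 5/9.

5/9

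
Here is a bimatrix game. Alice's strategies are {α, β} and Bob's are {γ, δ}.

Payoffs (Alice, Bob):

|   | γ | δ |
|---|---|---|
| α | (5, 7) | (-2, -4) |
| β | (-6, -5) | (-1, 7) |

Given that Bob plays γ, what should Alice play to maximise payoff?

Against γ, Alice earns 5 from α and -6 from β.
So α is the best response.

α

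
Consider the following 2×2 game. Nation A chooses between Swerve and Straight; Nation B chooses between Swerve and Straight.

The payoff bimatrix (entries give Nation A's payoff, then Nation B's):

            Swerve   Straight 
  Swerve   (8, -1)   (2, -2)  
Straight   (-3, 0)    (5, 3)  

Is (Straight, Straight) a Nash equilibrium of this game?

At (Straight, Straight), Nation A earns 5; switching to Swerve would give 2, so Nation A has no profitable deviation.
Nation B earns 3; switching to Swerve would give 0, so Nation B has no profitable deviation.
Neither player can gain by a unilateral deviation, so this profile is a Nash equilibrium.

Yes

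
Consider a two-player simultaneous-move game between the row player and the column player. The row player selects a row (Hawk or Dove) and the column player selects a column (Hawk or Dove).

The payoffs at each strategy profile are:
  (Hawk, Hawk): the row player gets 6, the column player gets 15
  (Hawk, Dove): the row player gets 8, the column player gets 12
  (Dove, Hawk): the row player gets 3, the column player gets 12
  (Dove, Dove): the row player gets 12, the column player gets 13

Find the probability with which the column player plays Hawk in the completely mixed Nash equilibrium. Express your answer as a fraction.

Let q be the probability that the column player plays Hawk. In a completely mixed equilibrium, the row player must be indifferent between Hawk and Dove.
The row player's expected payoff from Hawk is 6q + 8(1−q); from Dove it is 3q + 12(1−q).
Setting these equal: −2q + 8 = −9q + 12, so q = 4/7.

4/7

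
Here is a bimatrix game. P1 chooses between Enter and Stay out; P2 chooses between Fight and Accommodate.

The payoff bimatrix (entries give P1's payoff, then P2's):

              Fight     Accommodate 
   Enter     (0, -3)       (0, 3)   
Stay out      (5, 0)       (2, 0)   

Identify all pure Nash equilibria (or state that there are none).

(Stay out, Fight) and (Stay out, Accommodate)

(Enter, Fight): P1 prefers Stay out (5 > 0); P2 prefers Accommodate (3 > -3) — not an equilibrium.
(Enter, Accommodate): P1 prefers Stay out (2 > 0) — not an equilibrium.
(Stay out, Fight): P1 gets 5 ≥ 0 from Enter, and P2 gets 0 ≥ 0 from Accommodate — Nash equilibrium.
(Stay out, Accommodate): P1 gets 2 ≥ 0 from Enter, and P2 gets 0 ≥ 0 from Fight — Nash equilibrium.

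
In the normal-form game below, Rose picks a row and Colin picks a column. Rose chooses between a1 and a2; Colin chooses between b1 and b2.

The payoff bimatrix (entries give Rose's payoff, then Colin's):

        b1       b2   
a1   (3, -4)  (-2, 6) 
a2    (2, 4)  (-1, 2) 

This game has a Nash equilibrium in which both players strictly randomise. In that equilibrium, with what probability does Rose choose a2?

Let r be the probability that Rose plays a1. In a completely mixed equilibrium, Colin must be indifferent between b1 and b2.
Colin's expected payoff from b1 is −4r + 4(1−r); from b2 it is 6r + 2(1−r).
Setting these equal: −8r + 4 = 4r + 2, so r = 1/6.
Therefore Rose plays a2 with probability 1 − 1/6 = 5/6.

5/6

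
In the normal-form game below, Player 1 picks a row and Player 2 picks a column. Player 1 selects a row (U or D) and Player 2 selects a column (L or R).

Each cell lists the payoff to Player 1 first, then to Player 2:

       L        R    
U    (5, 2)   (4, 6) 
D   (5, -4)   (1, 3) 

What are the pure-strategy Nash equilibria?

(U, R)

(U, L): Player 2 prefers R (6 > 2) — not an equilibrium.
(U, R): Player 1 gets 4 ≥ 1 from D, and Player 2 gets 6 ≥ 2 from L — Nash equilibrium.
(D, L): Player 2 prefers R (3 > -4) — not an equilibrium.
(D, R): Player 1 prefers U (4 > 1) — not an equilibrium.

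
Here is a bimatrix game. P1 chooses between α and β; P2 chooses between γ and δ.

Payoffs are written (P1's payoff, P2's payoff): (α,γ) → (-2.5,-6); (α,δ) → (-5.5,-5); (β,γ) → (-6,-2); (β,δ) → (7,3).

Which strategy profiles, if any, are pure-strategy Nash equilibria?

(α, γ): P2 prefers δ (-5 > -6) — not an equilibrium.
(α, δ): P1 prefers β (7 > -5.5) — not an equilibrium.
(β, γ): P1 prefers α (-2.5 > -6); P2 prefers δ (3 > -2) — not an equilibrium.
(β, δ): P1 gets 7 ≥ -5.5 from α, and P2 gets 3 ≥ -2 from γ — Nash equilibrium.

(β, δ)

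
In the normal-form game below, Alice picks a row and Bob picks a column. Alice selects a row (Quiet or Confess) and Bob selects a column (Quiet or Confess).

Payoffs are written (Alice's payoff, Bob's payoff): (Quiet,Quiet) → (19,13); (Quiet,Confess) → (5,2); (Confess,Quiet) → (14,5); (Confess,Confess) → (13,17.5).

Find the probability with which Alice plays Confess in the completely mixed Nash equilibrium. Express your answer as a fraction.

22/47

Let r be the probability that Alice plays Quiet. In a completely mixed equilibrium, Bob must be indifferent between Quiet and Confess.
Bob's expected payoff from Quiet is 13r + 5(1−r); from Confess it is 2r + 17.5(1−r).
Setting these equal: 8r + 5 = −15.5r + 17.5, so r = 25/47.
Therefore Alice plays Confess with probability 1 − 25/47 = 22/47.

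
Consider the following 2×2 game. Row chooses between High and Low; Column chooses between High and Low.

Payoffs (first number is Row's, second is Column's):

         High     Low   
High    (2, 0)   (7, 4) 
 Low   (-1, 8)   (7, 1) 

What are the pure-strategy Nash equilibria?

(High, Low)

(High, High): Column prefers Low (4 > 0) — not an equilibrium.
(High, Low): Row gets 7 ≥ 7 from Low, and Column gets 4 ≥ 0 from High — Nash equilibrium.
(Low, High): Row prefers High (2 > -1) — not an equilibrium.
(Low, Low): Column prefers High (8 > 1) — not an equilibrium.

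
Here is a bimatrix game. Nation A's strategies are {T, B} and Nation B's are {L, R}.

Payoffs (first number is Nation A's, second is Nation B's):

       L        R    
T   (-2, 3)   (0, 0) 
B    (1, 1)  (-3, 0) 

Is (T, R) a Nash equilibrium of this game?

At (T, R), Nation A earns 0; switching to B would give -3, so Nation A has no profitable deviation.
Nation B earns 0; switching to L would give 3, so Nation B would deviate.
Since at least one player can profitably deviate, this is not a Nash equilibrium.

No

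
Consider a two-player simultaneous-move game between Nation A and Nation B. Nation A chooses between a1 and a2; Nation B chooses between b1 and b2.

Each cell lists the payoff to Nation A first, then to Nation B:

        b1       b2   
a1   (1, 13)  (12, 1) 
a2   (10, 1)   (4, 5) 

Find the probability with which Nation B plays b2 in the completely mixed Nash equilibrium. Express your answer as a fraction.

9/17

Let q be the probability that Nation B plays b1. In a completely mixed equilibrium, Nation A must be indifferent between a1 and a2.
Nation A's expected payoff from a1 is q + 12(1−q); from a2 it is 10q + 4(1−q).
Setting these equal: −11q + 12 = 6q + 4, so q = 8/17.
Therefore Nation B plays b2 with probability 1 − 8/17 = 9/17.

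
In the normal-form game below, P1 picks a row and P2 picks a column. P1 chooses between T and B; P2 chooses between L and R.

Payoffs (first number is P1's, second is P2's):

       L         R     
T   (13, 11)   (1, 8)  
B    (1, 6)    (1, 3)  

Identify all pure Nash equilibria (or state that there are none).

(T, L): P1 gets 13 ≥ 1 from B, and P2 gets 11 ≥ 8 from R — Nash equilibrium.
(T, R): P2 prefers L (11 > 8) — not an equilibrium.
(B, L): P1 prefers T (13 > 1) — not an equilibrium.
(B, R): P2 prefers L (6 > 3) — not an equilibrium.

(T, L)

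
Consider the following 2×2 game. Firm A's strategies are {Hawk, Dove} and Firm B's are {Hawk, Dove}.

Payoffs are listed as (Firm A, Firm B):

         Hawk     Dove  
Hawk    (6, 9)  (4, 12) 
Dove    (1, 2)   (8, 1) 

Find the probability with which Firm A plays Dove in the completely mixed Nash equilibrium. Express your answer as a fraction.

Let p be the probability that Firm A plays Hawk. In a completely mixed equilibrium, Firm B must be indifferent between Hawk and Dove.
Firm B's expected payoff from Hawk is 9p + 2(1−p); from Dove it is 12p + (1−p).
Setting these equal: 7p + 2 = 11p + 1, so p = 1/4.
Therefore Firm A plays Dove with probability 1 − 1/4 = 3/4.

3/4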